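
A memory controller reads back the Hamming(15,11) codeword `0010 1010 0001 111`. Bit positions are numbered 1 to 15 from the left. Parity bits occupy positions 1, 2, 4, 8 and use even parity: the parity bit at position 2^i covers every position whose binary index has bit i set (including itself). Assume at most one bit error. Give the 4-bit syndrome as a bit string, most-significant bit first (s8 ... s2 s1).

s1: b1⊕b3⊕b5⊕b7⊕b9⊕b11⊕b13⊕b15 = 0⊕1⊕1⊕1⊕0⊕0⊕1⊕1 = 1
s2: b2⊕b3⊕b6⊕b7⊕b10⊕b11⊕b14⊕b15 = 0⊕1⊕0⊕1⊕0⊕0⊕1⊕1 = 0
s4: b4⊕b5⊕b6⊕b7⊕b12⊕b13⊕b14⊕b15 = 0⊕1⊕0⊕1⊕1⊕1⊕1⊕1 = 0
s8: b8⊕b9⊕b10⊕b11⊕b12⊕b13⊕b14⊕b15 = 0⊕0⊕0⊕0⊕1⊕1⊕1⊕1 = 0
Syndrome (s8...s1) = 0001 → position 1.

0001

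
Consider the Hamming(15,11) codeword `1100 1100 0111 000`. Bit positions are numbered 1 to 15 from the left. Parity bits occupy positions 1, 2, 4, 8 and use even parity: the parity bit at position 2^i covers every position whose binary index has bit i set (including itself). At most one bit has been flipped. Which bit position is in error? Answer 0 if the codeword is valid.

13

s1: b1⊕b3⊕b5⊕b7⊕b9⊕b11⊕b13⊕b15 = 1⊕0⊕1⊕0⊕0⊕1⊕0⊕0 = 1
s2: b2⊕b3⊕b6⊕b7⊕b10⊕b11⊕b14⊕b15 = 1⊕0⊕1⊕0⊕1⊕1⊕0⊕0 = 0
s4: b4⊕b5⊕b6⊕b7⊕b12⊕b13⊕b14⊕b15 = 0⊕1⊕1⊕0⊕1⊕0⊕0⊕0 = 1
s8: b8⊕b9⊕b10⊕b11⊕b12⊕b13⊕b14⊕b15 = 0⊕0⊕1⊕1⊕1⊕0⊕0⊕0 = 1
Syndrome (s8...s1) = 1101 → position 13.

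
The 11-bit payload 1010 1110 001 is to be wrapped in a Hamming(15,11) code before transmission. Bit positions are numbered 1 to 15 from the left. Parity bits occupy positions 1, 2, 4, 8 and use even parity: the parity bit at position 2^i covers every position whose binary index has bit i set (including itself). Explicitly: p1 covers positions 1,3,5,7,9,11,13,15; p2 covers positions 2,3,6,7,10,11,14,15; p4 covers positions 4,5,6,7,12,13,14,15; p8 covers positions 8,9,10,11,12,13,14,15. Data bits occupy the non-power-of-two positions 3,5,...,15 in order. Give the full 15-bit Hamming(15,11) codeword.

011001001110001

Place data bits at non-power-of-two positions: b3=1, b5=0, b6=1, b7=0, b9=1, b10=1, b11=1, b12=0, b13=0, b14=0, b15=1.
p1 = XOR of data positions {3,5,7,9,11,13,15} = 1⊕0⊕0⊕1⊕1⊕0⊕1 = 0
p2 = XOR of data positions {3,6,7,10,11,14,15} = 1⊕1⊕0⊕1⊕1⊕0⊕1 = 1
p4 = XOR of data positions {5,6,7,12,13,14,15} = 0⊕1⊕0⊕0⊕0⊕0⊕1 = 0
p8 = XOR of data positions {9,10,11,12,13,14,15} = 1⊕1⊕1⊕0⊕0⊕0⊕1 = 0
Codeword b1..b15 = 011001001110001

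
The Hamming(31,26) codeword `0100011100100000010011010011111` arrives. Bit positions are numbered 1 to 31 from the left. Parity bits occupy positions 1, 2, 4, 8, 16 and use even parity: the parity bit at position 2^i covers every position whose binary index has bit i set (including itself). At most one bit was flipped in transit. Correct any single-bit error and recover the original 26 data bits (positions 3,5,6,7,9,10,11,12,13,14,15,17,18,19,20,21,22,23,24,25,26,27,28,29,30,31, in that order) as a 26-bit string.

s1: b1⊕b3⊕b5⊕b7⊕b9⊕b11⊕b13⊕b15⊕b17⊕b19⊕b21⊕b23⊕b25⊕b27⊕b29⊕b31 = 0⊕0⊕0⊕1⊕0⊕1⊕0⊕0⊕0⊕0⊕1⊕0⊕0⊕1⊕1⊕1 = 0
s2: b2⊕b3⊕b6⊕b7⊕b10⊕b11⊕b14⊕b15⊕b18⊕b19⊕b22⊕b23⊕b26⊕b27⊕b30⊕b31 = 1⊕0⊕1⊕1⊕0⊕1⊕0⊕0⊕1⊕0⊕1⊕0⊕0⊕1⊕1⊕1 = 1
s4: b4⊕b5⊕b6⊕b7⊕b12⊕b13⊕b14⊕b15⊕b20⊕b21⊕b22⊕b23⊕b28⊕b29⊕b30⊕b31 = 0⊕0⊕1⊕1⊕0⊕0⊕0⊕0⊕0⊕1⊕1⊕0⊕1⊕1⊕1⊕1 = 0
s8: b8⊕b9⊕b10⊕b11⊕b12⊕b13⊕b14⊕b15⊕b24⊕b25⊕b26⊕b27⊕b28⊕b29⊕b30⊕b31 = 1⊕0⊕0⊕1⊕0⊕0⊕0⊕0⊕1⊕0⊕0⊕1⊕1⊕1⊕1⊕1 = 0
s16: b16⊕b17⊕b18⊕b19⊕b20⊕b21⊕b22⊕b23⊕b24⊕b25⊕b26⊕b27⊕b28⊕b29⊕b30⊕b31 = 0⊕0⊕1⊕0⊕0⊕1⊕1⊕0⊕1⊕0⊕0⊕1⊕1⊕1⊕1⊕1 = 1
Syndrome (s16...s1) = 10010 → position 18.
Flip bit 18: corrected codeword = 0100011100100000000011010011111
Data bits at positions 3,5,6,7,9,10,11,12,13,14,15,17,18,19,20,21,22,23,24,25,26,27,28,29,30,31: 00110010000000011010011111

00110010000000011010011111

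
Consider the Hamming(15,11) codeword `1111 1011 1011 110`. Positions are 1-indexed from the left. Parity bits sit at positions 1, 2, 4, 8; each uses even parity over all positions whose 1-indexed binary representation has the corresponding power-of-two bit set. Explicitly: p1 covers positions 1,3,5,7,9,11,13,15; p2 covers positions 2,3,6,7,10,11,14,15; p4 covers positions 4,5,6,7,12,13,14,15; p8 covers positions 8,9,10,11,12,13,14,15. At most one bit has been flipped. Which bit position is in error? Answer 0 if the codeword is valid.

3

s1: b1⊕b3⊕b5⊕b7⊕b9⊕b11⊕b13⊕b15 = 1⊕1⊕1⊕1⊕1⊕1⊕1⊕0 = 1
s2: b2⊕b3⊕b6⊕b7⊕b10⊕b11⊕b14⊕b15 = 1⊕1⊕0⊕1⊕0⊕1⊕1⊕0 = 1
s4: b4⊕b5⊕b6⊕b7⊕b12⊕b13⊕b14⊕b15 = 1⊕1⊕0⊕1⊕1⊕1⊕1⊕0 = 0
s8: b8⊕b9⊕b10⊕b11⊕b12⊕b13⊕b14⊕b15 = 1⊕1⊕0⊕1⊕1⊕1⊕1⊕0 = 0
Syndrome (s8...s1) = 0011 → position 3.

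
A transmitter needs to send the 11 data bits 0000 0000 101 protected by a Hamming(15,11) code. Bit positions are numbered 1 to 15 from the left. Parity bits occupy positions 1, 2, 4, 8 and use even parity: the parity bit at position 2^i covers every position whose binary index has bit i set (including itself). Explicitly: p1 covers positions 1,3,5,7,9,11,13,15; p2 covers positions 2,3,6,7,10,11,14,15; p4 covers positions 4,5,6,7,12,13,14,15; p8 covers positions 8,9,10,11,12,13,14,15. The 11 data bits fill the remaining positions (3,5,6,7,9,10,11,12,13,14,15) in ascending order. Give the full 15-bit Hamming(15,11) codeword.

010000000000101

Place data bits at non-power-of-two positions: b3=0, b5=0, b6=0, b7=0, b9=0, b10=0, b11=0, b12=0, b13=1, b14=0, b15=1.
p1 = XOR of data positions {3,5,7,9,11,13,15} = 0⊕0⊕0⊕0⊕0⊕1⊕1 = 0
p2 = XOR of data positions {3,6,7,10,11,14,15} = 0⊕0⊕0⊕0⊕0⊕0⊕1 = 1
p4 = XOR of data positions {5,6,7,12,13,14,15} = 0⊕0⊕0⊕0⊕1⊕0⊕1 = 0
p8 = XOR of data positions {9,10,11,12,13,14,15} = 0⊕0⊕0⊕0⊕1⊕0⊕1 = 0
Codeword b1..b15 = 010000000000101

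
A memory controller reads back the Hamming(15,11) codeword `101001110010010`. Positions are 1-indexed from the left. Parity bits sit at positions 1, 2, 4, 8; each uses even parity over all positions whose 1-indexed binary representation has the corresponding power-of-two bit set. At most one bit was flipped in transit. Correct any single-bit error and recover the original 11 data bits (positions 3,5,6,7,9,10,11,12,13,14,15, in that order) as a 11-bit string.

s1: b1⊕b3⊕b5⊕b7⊕b9⊕b11⊕b13⊕b15 = 1⊕1⊕0⊕1⊕0⊕1⊕0⊕0 = 0
s2: b2⊕b3⊕b6⊕b7⊕b10⊕b11⊕b14⊕b15 = 0⊕1⊕1⊕1⊕0⊕1⊕1⊕0 = 1
s4: b4⊕b5⊕b6⊕b7⊕b12⊕b13⊕b14⊕b15 = 0⊕0⊕1⊕1⊕0⊕0⊕1⊕0 = 1
s8: b8⊕b9⊕b10⊕b11⊕b12⊕b13⊕b14⊕b15 = 1⊕0⊕0⊕1⊕0⊕0⊕1⊕0 = 1
Syndrome (s8...s1) = 1110 → position 14.
Flip bit 14: corrected codeword = 101001110010000
Data bits at positions 3,5,6,7,9,10,11,12,13,14,15: 10110010000

10110010000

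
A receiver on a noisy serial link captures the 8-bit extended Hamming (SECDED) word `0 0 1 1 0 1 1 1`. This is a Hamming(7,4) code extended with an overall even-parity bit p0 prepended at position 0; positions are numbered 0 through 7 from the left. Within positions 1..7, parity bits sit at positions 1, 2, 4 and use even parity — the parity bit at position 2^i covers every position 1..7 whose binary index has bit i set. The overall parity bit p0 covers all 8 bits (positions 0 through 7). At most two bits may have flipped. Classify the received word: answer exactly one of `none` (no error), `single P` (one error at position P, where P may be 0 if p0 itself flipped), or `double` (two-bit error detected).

s1: b1⊕b3⊕b5⊕b7 = 0⊕1⊕1⊕1 = 1
s2: b2⊕b3⊕b6⊕b7 = 1⊕1⊕1⊕1 = 0
s4: b4⊕b5⊕b6⊕b7 = 0⊕1⊕1⊕1 = 1
Syndrome (s4...s1) = 101 → position 5.
Overall parity (XOR of all 8 bits, including p0): 0⊕0⊕1⊕1⊕0⊕1⊕1⊕1 = 1
Overall=1, syndrome position=5 → single-bit error at position 5.

single 5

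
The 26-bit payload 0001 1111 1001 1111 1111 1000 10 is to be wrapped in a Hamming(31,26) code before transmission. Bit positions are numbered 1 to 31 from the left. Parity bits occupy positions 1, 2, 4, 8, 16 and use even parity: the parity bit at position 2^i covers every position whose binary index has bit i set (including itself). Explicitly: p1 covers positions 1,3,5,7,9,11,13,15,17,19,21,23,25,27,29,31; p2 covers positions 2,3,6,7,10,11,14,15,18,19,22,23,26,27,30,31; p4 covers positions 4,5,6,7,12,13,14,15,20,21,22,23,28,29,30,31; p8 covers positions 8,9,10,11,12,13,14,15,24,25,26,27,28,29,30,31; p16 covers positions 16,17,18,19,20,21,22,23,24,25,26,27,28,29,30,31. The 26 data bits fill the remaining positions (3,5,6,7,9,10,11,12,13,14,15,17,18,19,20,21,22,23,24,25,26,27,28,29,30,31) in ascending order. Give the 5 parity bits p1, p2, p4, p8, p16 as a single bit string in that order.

11011

Place data bits at non-power-of-two positions: b3=0, b5=0, b6=0, b7=1, b9=1, b10=1, b11=1, b12=1, b13=1, b14=0, b15=0, b17=1, b18=1, b19=1, b20=1, b21=1, b22=1, b23=1, b24=1, b25=1, b26=1, b27=0, b28=0, b29=0, b30=1, b31=0.
p1 = XOR of data positions {3,5,7,9,11,13,15,17,19,21,23,25,27,29,31} = 0⊕0⊕1⊕1⊕1⊕1⊕0⊕1⊕1⊕1⊕1⊕1⊕0⊕0⊕0 = 1
p2 = XOR of data positions {3,6,7,10,11,14,15,18,19,22,23,26,27,30,31} = 0⊕0⊕1⊕1⊕1⊕0⊕0⊕1⊕1⊕1⊕1⊕1⊕0⊕1⊕0 = 1
p4 = XOR of data positions {5,6,7,12,13,14,15,20,21,22,23,28,29,30,31} = 0⊕0⊕1⊕1⊕1⊕0⊕0⊕1⊕1⊕1⊕1⊕0⊕0⊕1⊕0 = 0
p8 = XOR of data positions {9,10,11,12,13,14,15,24,25,26,27,28,29,30,31} = 1⊕1⊕1⊕1⊕1⊕0⊕0⊕1⊕1⊕1⊕0⊕0⊕0⊕1⊕0 = 1
p16 = XOR of data positions {17,18,19,20,21,22,23,24,25,26,27,28,29,30,31} = 1⊕1⊕1⊕1⊕1⊕1⊕1⊕1⊕1⊕1⊕0⊕0⊕0⊕1⊕0 = 1
Parity bits p1,p2,p4,p8,p16 = 11011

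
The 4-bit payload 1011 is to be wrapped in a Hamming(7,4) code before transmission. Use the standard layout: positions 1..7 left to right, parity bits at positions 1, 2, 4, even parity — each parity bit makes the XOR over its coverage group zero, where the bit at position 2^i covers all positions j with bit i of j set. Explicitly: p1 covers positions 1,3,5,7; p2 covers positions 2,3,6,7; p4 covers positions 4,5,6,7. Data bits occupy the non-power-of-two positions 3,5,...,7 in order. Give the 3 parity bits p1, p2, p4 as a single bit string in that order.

Place data bits at non-power-of-two positions: b3=1, b5=0, b6=1, b7=1.
p1 = XOR of data positions {3,5,7} = 1⊕0⊕1 = 0
p2 = XOR of data positions {3,6,7} = 1⊕1⊕1 = 1
p4 = XOR of data positions {5,6,7} = 0⊕1⊕1 = 0
Parity bits p1,p2,p4 = 010

010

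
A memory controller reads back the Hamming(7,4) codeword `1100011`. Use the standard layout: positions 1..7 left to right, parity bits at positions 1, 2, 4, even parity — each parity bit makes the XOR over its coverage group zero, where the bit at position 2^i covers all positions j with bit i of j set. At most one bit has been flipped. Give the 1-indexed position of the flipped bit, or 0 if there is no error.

2

s1: b1⊕b3⊕b5⊕b7 = 1⊕0⊕0⊕1 = 0
s2: b2⊕b3⊕b6⊕b7 = 1⊕0⊕1⊕1 = 1
s4: b4⊕b5⊕b6⊕b7 = 0⊕0⊕1⊕1 = 0
Syndrome (s4...s1) = 010 → position 2.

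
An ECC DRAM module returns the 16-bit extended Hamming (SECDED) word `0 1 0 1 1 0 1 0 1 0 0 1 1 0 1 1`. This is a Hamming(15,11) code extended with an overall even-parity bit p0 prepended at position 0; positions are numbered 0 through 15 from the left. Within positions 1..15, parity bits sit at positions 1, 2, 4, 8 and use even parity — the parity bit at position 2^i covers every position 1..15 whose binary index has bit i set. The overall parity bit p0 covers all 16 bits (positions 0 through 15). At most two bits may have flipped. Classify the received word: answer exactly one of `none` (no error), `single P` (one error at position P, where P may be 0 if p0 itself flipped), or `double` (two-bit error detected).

s1: b1⊕b3⊕b5⊕b7⊕b9⊕b11⊕b13⊕b15 = 1⊕1⊕0⊕0⊕0⊕1⊕0⊕1 = 0
s2: b2⊕b3⊕b6⊕b7⊕b10⊕b11⊕b14⊕b15 = 0⊕1⊕1⊕0⊕0⊕1⊕1⊕1 = 1
s4: b4⊕b5⊕b6⊕b7⊕b12⊕b13⊕b14⊕b15 = 1⊕0⊕1⊕0⊕1⊕0⊕1⊕1 = 1
s8: b8⊕b9⊕b10⊕b11⊕b12⊕b13⊕b14⊕b15 = 1⊕0⊕0⊕1⊕1⊕0⊕1⊕1 = 1
Syndrome (s8...s1) = 1110 → position 14.
Overall parity (XOR of all 16 bits, including p0): 0⊕1⊕0⊕1⊕1⊕0⊕1⊕0⊕1⊕0⊕0⊕1⊕1⊕0⊕1⊕1 = 1
Overall=1, syndrome position=14 → single-bit error at position 14.

single 14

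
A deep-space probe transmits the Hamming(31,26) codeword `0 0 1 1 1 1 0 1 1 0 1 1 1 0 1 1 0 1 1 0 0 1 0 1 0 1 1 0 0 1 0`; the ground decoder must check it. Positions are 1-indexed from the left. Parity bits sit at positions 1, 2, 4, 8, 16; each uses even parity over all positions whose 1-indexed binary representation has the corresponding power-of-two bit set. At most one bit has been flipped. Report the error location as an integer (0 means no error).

s1: b1⊕b3⊕b5⊕b7⊕b9⊕b11⊕b13⊕b15⊕b17⊕b19⊕b21⊕b23⊕b25⊕b27⊕b29⊕b31 = 0⊕1⊕1⊕0⊕1⊕1⊕1⊕1⊕0⊕1⊕0⊕0⊕0⊕1⊕0⊕0 = 0
s2: b2⊕b3⊕b6⊕b7⊕b10⊕b11⊕b14⊕b15⊕b18⊕b19⊕b22⊕b23⊕b26⊕b27⊕b30⊕b31 = 0⊕1⊕1⊕0⊕0⊕1⊕0⊕1⊕1⊕1⊕1⊕0⊕1⊕1⊕1⊕0 = 0
s4: b4⊕b5⊕b6⊕b7⊕b12⊕b13⊕b14⊕b15⊕b20⊕b21⊕b22⊕b23⊕b28⊕b29⊕b30⊕b31 = 1⊕1⊕1⊕0⊕1⊕1⊕0⊕1⊕0⊕0⊕1⊕0⊕0⊕0⊕1⊕0 = 0
s8: b8⊕b9⊕b10⊕b11⊕b12⊕b13⊕b14⊕b15⊕b24⊕b25⊕b26⊕b27⊕b28⊕b29⊕b30⊕b31 = 1⊕1⊕0⊕1⊕1⊕1⊕0⊕1⊕1⊕0⊕1⊕1⊕0⊕0⊕1⊕0 = 0
s16: b16⊕b17⊕b18⊕b19⊕b20⊕b21⊕b22⊕b23⊕b24⊕b25⊕b26⊕b27⊕b28⊕b29⊕b30⊕b31 = 1⊕0⊕1⊕1⊕0⊕0⊕1⊕0⊕1⊕0⊕1⊕1⊕0⊕0⊕1⊕0 = 0
Syndrome (s16...s1) = 00000 → position 0 (no error).

0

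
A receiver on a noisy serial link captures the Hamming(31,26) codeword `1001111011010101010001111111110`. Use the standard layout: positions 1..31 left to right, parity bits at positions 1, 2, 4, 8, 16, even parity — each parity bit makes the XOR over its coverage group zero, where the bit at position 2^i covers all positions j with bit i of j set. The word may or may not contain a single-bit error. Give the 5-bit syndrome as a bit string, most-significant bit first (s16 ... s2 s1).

11100

s1: b1⊕b3⊕b5⊕b7⊕b9⊕b11⊕b13⊕b15⊕b17⊕b19⊕b21⊕b23⊕b25⊕b27⊕b29⊕b31 = 1⊕0⊕1⊕1⊕1⊕0⊕0⊕0⊕0⊕0⊕0⊕1⊕1⊕1⊕1⊕0 = 0
s2: b2⊕b3⊕b6⊕b7⊕b10⊕b11⊕b14⊕b15⊕b18⊕b19⊕b22⊕b23⊕b26⊕b27⊕b30⊕b31 = 0⊕0⊕1⊕1⊕1⊕0⊕1⊕0⊕1⊕0⊕1⊕1⊕1⊕1⊕1⊕0 = 0
s4: b4⊕b5⊕b6⊕b7⊕b12⊕b13⊕b14⊕b15⊕b20⊕b21⊕b22⊕b23⊕b28⊕b29⊕b30⊕b31 = 1⊕1⊕1⊕1⊕1⊕0⊕1⊕0⊕0⊕0⊕1⊕1⊕1⊕1⊕1⊕0 = 1
s8: b8⊕b9⊕b10⊕b11⊕b12⊕b13⊕b14⊕b15⊕b24⊕b25⊕b26⊕b27⊕b28⊕b29⊕b30⊕b31 = 0⊕1⊕1⊕0⊕1⊕0⊕1⊕0⊕1⊕1⊕1⊕1⊕1⊕1⊕1⊕0 = 1
s16: b16⊕b17⊕b18⊕b19⊕b20⊕b21⊕b22⊕b23⊕b24⊕b25⊕b26⊕b27⊕b28⊕b29⊕b30⊕b31 = 1⊕0⊕1⊕0⊕0⊕0⊕1⊕1⊕1⊕1⊕1⊕1⊕1⊕1⊕1⊕0 = 1
Syndrome (s16...s1) = 11100 → position 28.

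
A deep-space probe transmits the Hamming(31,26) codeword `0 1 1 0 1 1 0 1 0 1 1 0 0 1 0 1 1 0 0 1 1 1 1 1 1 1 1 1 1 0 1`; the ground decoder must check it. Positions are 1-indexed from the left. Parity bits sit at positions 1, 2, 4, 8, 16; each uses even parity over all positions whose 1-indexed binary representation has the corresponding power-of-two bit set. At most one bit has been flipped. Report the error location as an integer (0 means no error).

26

s1: b1⊕b3⊕b5⊕b7⊕b9⊕b11⊕b13⊕b15⊕b17⊕b19⊕b21⊕b23⊕b25⊕b27⊕b29⊕b31 = 0⊕1⊕1⊕0⊕0⊕1⊕0⊕0⊕1⊕0⊕1⊕1⊕1⊕1⊕1⊕1 = 0
s2: b2⊕b3⊕b6⊕b7⊕b10⊕b11⊕b14⊕b15⊕b18⊕b19⊕b22⊕b23⊕b26⊕b27⊕b30⊕b31 = 1⊕1⊕1⊕0⊕1⊕1⊕1⊕0⊕0⊕0⊕1⊕1⊕1⊕1⊕0⊕1 = 1
s4: b4⊕b5⊕b6⊕b7⊕b12⊕b13⊕b14⊕b15⊕b20⊕b21⊕b22⊕b23⊕b28⊕b29⊕b30⊕b31 = 0⊕1⊕1⊕0⊕0⊕0⊕1⊕0⊕1⊕1⊕1⊕1⊕1⊕1⊕0⊕1 = 0
s8: b8⊕b9⊕b10⊕b11⊕b12⊕b13⊕b14⊕b15⊕b24⊕b25⊕b26⊕b27⊕b28⊕b29⊕b30⊕b31 = 1⊕0⊕1⊕1⊕0⊕0⊕1⊕0⊕1⊕1⊕1⊕1⊕1⊕1⊕0⊕1 = 1
s16: b16⊕b17⊕b18⊕b19⊕b20⊕b21⊕b22⊕b23⊕b24⊕b25⊕b26⊕b27⊕b28⊕b29⊕b30⊕b31 = 1⊕1⊕0⊕0⊕1⊕1⊕1⊕1⊕1⊕1⊕1⊕1⊕1⊕1⊕0⊕1 = 1
Syndrome (s16...s1) = 11010 → position 26.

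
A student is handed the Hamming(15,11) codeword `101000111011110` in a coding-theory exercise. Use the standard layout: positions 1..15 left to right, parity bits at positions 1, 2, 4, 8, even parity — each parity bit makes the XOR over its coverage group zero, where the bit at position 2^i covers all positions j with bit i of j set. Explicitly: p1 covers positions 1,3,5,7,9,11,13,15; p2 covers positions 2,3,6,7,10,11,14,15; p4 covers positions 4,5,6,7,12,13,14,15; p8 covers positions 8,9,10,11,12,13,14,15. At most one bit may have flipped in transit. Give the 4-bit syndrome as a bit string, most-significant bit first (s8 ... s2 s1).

s1: b1⊕b3⊕b5⊕b7⊕b9⊕b11⊕b13⊕b15 = 1⊕1⊕0⊕1⊕1⊕1⊕1⊕0 = 0
s2: b2⊕b3⊕b6⊕b7⊕b10⊕b11⊕b14⊕b15 = 0⊕1⊕0⊕1⊕0⊕1⊕1⊕0 = 0
s4: b4⊕b5⊕b6⊕b7⊕b12⊕b13⊕b14⊕b15 = 0⊕0⊕0⊕1⊕1⊕1⊕1⊕0 = 0
s8: b8⊕b9⊕b10⊕b11⊕b12⊕b13⊕b14⊕b15 = 1⊕1⊕0⊕1⊕1⊕1⊕1⊕0 = 0
Syndrome (s8...s1) = 0000 → position 0 (no error).

0000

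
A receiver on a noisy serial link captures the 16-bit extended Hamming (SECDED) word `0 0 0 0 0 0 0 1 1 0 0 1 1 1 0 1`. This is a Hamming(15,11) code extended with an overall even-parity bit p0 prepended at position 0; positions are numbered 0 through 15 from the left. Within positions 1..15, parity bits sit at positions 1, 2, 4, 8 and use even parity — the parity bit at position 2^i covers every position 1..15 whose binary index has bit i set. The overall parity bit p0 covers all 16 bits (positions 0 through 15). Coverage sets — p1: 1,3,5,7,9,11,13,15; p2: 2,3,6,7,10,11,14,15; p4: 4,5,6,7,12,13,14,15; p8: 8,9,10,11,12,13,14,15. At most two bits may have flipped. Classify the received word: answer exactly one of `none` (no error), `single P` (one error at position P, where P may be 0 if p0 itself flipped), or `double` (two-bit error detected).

double

s1: b1⊕b3⊕b5⊕b7⊕b9⊕b11⊕b13⊕b15 = 0⊕0⊕0⊕1⊕0⊕1⊕1⊕1 = 0
s2: b2⊕b3⊕b6⊕b7⊕b10⊕b11⊕b14⊕b15 = 0⊕0⊕0⊕1⊕0⊕1⊕0⊕1 = 1
s4: b4⊕b5⊕b6⊕b7⊕b12⊕b13⊕b14⊕b15 = 0⊕0⊕0⊕1⊕1⊕1⊕0⊕1 = 0
s8: b8⊕b9⊕b10⊕b11⊕b12⊕b13⊕b14⊕b15 = 1⊕0⊕0⊕1⊕1⊕1⊕0⊕1 = 1
Syndrome (s8...s1) = 1010 → position 10.
Overall parity (XOR of all 16 bits, including p0): 0⊕0⊕0⊕0⊕0⊕0⊕0⊕1⊕1⊕0⊕0⊕1⊕1⊕1⊕0⊕1 = 0
Overall=0, syndrome position=10 → double-bit error detected (uncorrectable).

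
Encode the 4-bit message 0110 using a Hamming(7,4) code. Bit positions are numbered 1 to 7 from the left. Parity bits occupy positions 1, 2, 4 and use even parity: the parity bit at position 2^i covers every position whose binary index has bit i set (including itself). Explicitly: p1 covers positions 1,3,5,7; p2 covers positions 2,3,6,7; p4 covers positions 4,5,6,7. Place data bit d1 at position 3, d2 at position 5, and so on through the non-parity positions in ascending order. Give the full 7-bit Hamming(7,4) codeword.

1100110

Place data bits at non-power-of-two positions: b3=0, b5=1, b6=1, b7=0.
p1 = XOR of data positions {3,5,7} = 0⊕1⊕0 = 1
p2 = XOR of data positions {3,6,7} = 0⊕1⊕0 = 1
p4 = XOR of data positions {5,6,7} = 1⊕1⊕0 = 0
Codeword b1..b7 = 1100110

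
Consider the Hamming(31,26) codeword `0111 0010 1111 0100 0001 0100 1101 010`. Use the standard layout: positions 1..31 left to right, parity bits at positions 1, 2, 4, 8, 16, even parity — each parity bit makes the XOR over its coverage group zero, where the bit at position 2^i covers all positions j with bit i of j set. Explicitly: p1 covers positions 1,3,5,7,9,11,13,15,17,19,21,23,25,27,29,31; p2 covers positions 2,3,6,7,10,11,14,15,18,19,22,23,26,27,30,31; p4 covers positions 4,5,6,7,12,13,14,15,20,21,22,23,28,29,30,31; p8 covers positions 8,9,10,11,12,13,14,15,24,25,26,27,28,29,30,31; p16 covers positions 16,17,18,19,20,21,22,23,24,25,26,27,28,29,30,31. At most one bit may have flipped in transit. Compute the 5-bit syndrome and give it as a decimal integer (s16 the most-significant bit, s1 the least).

11

s1: b1⊕b3⊕b5⊕b7⊕b9⊕b11⊕b13⊕b15⊕b17⊕b19⊕b21⊕b23⊕b25⊕b27⊕b29⊕b31 = 0⊕1⊕0⊕1⊕1⊕1⊕0⊕0⊕0⊕0⊕0⊕0⊕1⊕0⊕0⊕0 = 1
s2: b2⊕b3⊕b6⊕b7⊕b10⊕b11⊕b14⊕b15⊕b18⊕b19⊕b22⊕b23⊕b26⊕b27⊕b30⊕b31 = 1⊕1⊕0⊕1⊕1⊕1⊕1⊕0⊕0⊕0⊕1⊕0⊕1⊕0⊕1⊕0 = 1
s4: b4⊕b5⊕b6⊕b7⊕b12⊕b13⊕b14⊕b15⊕b20⊕b21⊕b22⊕b23⊕b28⊕b29⊕b30⊕b31 = 1⊕0⊕0⊕1⊕1⊕0⊕1⊕0⊕1⊕0⊕1⊕0⊕1⊕0⊕1⊕0 = 0
s8: b8⊕b9⊕b10⊕b11⊕b12⊕b13⊕b14⊕b15⊕b24⊕b25⊕b26⊕b27⊕b28⊕b29⊕b30⊕b31 = 0⊕1⊕1⊕1⊕1⊕0⊕1⊕0⊕0⊕1⊕1⊕0⊕1⊕0⊕1⊕0 = 1
s16: b16⊕b17⊕b18⊕b19⊕b20⊕b21⊕b22⊕b23⊕b24⊕b25⊕b26⊕b27⊕b28⊕b29⊕b30⊕b31 = 0⊕0⊕0⊕0⊕1⊕0⊕1⊕0⊕0⊕1⊕1⊕0⊕1⊕0⊕1⊕0 = 0
Syndrome (s16...s1) = 01011 → position 11.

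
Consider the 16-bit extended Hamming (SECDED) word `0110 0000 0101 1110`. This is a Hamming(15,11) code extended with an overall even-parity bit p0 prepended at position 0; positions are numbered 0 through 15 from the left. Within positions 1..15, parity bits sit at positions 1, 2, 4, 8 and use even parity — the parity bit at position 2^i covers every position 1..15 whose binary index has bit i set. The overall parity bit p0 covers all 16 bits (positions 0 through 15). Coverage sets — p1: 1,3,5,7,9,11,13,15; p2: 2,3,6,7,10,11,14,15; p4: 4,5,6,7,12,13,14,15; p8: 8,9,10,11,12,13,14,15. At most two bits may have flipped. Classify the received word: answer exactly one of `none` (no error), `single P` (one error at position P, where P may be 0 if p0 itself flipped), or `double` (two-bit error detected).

s1: b1⊕b3⊕b5⊕b7⊕b9⊕b11⊕b13⊕b15 = 1⊕0⊕0⊕0⊕1⊕1⊕1⊕0 = 0
s2: b2⊕b3⊕b6⊕b7⊕b10⊕b11⊕b14⊕b15 = 1⊕0⊕0⊕0⊕0⊕1⊕1⊕0 = 1
s4: b4⊕b5⊕b6⊕b7⊕b12⊕b13⊕b14⊕b15 = 0⊕0⊕0⊕0⊕1⊕1⊕1⊕0 = 1
s8: b8⊕b9⊕b10⊕b11⊕b12⊕b13⊕b14⊕b15 = 0⊕1⊕0⊕1⊕1⊕1⊕1⊕0 = 1
Syndrome (s8...s1) = 1110 → position 14.
Overall parity (XOR of all 16 bits, including p0): 0⊕1⊕1⊕0⊕0⊕0⊕0⊕0⊕0⊕1⊕0⊕1⊕1⊕1⊕1⊕0 = 1
Overall=1, syndrome position=14 → single-bit error at position 14.

single 14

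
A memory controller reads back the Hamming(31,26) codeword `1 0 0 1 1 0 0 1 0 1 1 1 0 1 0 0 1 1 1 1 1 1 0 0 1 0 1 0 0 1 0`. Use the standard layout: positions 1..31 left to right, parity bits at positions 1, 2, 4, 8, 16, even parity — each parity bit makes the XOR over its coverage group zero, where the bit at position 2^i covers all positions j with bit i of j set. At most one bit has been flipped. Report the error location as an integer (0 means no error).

16

s1: b1⊕b3⊕b5⊕b7⊕b9⊕b11⊕b13⊕b15⊕b17⊕b19⊕b21⊕b23⊕b25⊕b27⊕b29⊕b31 = 1⊕0⊕1⊕0⊕0⊕1⊕0⊕0⊕1⊕1⊕1⊕0⊕1⊕1⊕0⊕0 = 0
s2: b2⊕b3⊕b6⊕b7⊕b10⊕b11⊕b14⊕b15⊕b18⊕b19⊕b22⊕b23⊕b26⊕b27⊕b30⊕b31 = 0⊕0⊕0⊕0⊕1⊕1⊕1⊕0⊕1⊕1⊕1⊕0⊕0⊕1⊕1⊕0 = 0
s4: b4⊕b5⊕b6⊕b7⊕b12⊕b13⊕b14⊕b15⊕b20⊕b21⊕b22⊕b23⊕b28⊕b29⊕b30⊕b31 = 1⊕1⊕0⊕0⊕1⊕0⊕1⊕0⊕1⊕1⊕1⊕0⊕0⊕0⊕1⊕0 = 0
s8: b8⊕b9⊕b10⊕b11⊕b12⊕b13⊕b14⊕b15⊕b24⊕b25⊕b26⊕b27⊕b28⊕b29⊕b30⊕b31 = 1⊕0⊕1⊕1⊕1⊕0⊕1⊕0⊕0⊕1⊕0⊕1⊕0⊕0⊕1⊕0 = 0
s16: b16⊕b17⊕b18⊕b19⊕b20⊕b21⊕b22⊕b23⊕b24⊕b25⊕b26⊕b27⊕b28⊕b29⊕b30⊕b31 = 0⊕1⊕1⊕1⊕1⊕1⊕1⊕0⊕0⊕1⊕0⊕1⊕0⊕0⊕1⊕0 = 1
Syndrome (s16...s1) = 10000 → position 16.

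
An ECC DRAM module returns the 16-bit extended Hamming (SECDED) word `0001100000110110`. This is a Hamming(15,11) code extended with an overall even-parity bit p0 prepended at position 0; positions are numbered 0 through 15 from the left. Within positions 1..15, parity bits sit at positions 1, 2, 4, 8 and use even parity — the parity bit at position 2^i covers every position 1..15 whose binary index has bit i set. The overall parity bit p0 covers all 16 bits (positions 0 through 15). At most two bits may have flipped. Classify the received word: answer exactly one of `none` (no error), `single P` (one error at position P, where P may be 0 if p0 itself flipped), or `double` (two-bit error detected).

s1: b1⊕b3⊕b5⊕b7⊕b9⊕b11⊕b13⊕b15 = 0⊕1⊕0⊕0⊕0⊕1⊕1⊕0 = 1
s2: b2⊕b3⊕b6⊕b7⊕b10⊕b11⊕b14⊕b15 = 0⊕1⊕0⊕0⊕1⊕1⊕1⊕0 = 0
s4: b4⊕b5⊕b6⊕b7⊕b12⊕b13⊕b14⊕b15 = 1⊕0⊕0⊕0⊕0⊕1⊕1⊕0 = 1
s8: b8⊕b9⊕b10⊕b11⊕b12⊕b13⊕b14⊕b15 = 0⊕0⊕1⊕1⊕0⊕1⊕1⊕0 = 0
Syndrome (s8...s1) = 0101 → position 5.
Overall parity (XOR of all 16 bits, including p0): 0⊕0⊕0⊕1⊕1⊕0⊕0⊕0⊕0⊕0⊕1⊕1⊕0⊕1⊕1⊕0 = 0
Overall=0, syndrome position=5 → double-bit error detected (uncorrectable).

double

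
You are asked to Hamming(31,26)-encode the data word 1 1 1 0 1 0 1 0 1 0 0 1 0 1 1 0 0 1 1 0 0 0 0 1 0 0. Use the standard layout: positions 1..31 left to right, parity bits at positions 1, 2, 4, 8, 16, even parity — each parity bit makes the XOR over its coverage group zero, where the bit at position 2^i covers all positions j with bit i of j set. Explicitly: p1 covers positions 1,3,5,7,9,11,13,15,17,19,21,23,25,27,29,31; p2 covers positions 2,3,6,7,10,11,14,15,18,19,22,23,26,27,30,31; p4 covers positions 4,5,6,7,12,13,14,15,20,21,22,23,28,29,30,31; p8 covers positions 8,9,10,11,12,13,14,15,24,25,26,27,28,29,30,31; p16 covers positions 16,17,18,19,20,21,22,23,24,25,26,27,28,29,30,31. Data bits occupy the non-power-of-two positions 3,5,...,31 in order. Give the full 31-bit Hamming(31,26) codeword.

1110110110101000101100110000100

Place data bits at non-power-of-two positions: b3=1, b5=1, b6=1, b7=0, b9=1, b10=0, b11=1, b12=0, b13=1, b14=0, b15=0, b17=1, b18=0, b19=1, b20=1, b21=0, b22=0, b23=1, b24=1, b25=0, b26=0, b27=0, b28=0, b29=1, b30=0, b31=0.
p1 = XOR of data positions {3,5,7,9,11,13,15,17,19,21,23,25,27,29,31} = 1⊕1⊕0⊕1⊕1⊕1⊕0⊕1⊕1⊕0⊕1⊕0⊕0⊕1⊕0 = 1
p2 = XOR of data positions {3,6,7,10,11,14,15,18,19,22,23,26,27,30,31} = 1⊕1⊕0⊕0⊕1⊕0⊕0⊕0⊕1⊕0⊕1⊕0⊕0⊕0⊕0 = 1
p4 = XOR of data positions {5,6,7,12,13,14,15,20,21,22,23,28,29,30,31} = 1⊕1⊕0⊕0⊕1⊕0⊕0⊕1⊕0⊕0⊕1⊕0⊕1⊕0⊕0 = 0
p8 = XOR of data positions {9,10,11,12,13,14,15,24,25,26,27,28,29,30,31} = 1⊕0⊕1⊕0⊕1⊕0⊕0⊕1⊕0⊕0⊕0⊕0⊕1⊕0⊕0 = 1
p16 = XOR of data positions {17,18,19,20,21,22,23,24,25,26,27,28,29,30,31} = 1⊕0⊕1⊕1⊕0⊕0⊕1⊕1⊕0⊕0⊕0⊕0⊕1⊕0⊕0 = 0
Codeword b1..b31 = 1110110110101000101100110000100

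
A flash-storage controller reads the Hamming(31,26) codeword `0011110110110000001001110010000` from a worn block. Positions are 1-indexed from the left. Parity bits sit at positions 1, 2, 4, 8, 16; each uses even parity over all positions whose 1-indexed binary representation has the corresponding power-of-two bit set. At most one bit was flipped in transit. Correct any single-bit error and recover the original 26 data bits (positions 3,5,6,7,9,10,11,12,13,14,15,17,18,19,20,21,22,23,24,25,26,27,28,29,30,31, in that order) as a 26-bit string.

11101011000000001110010000

s1: b1⊕b3⊕b5⊕b7⊕b9⊕b11⊕b13⊕b15⊕b17⊕b19⊕b21⊕b23⊕b25⊕b27⊕b29⊕b31 = 0⊕1⊕1⊕0⊕1⊕1⊕0⊕0⊕0⊕1⊕0⊕1⊕0⊕1⊕0⊕0 = 1
s2: b2⊕b3⊕b6⊕b7⊕b10⊕b11⊕b14⊕b15⊕b18⊕b19⊕b22⊕b23⊕b26⊕b27⊕b30⊕b31 = 0⊕1⊕1⊕0⊕0⊕1⊕0⊕0⊕0⊕1⊕1⊕1⊕0⊕1⊕0⊕0 = 1
s4: b4⊕b5⊕b6⊕b7⊕b12⊕b13⊕b14⊕b15⊕b20⊕b21⊕b22⊕b23⊕b28⊕b29⊕b30⊕b31 = 1⊕1⊕1⊕0⊕1⊕0⊕0⊕0⊕0⊕0⊕1⊕1⊕0⊕0⊕0⊕0 = 0
s8: b8⊕b9⊕b10⊕b11⊕b12⊕b13⊕b14⊕b15⊕b24⊕b25⊕b26⊕b27⊕b28⊕b29⊕b30⊕b31 = 1⊕1⊕0⊕1⊕1⊕0⊕0⊕0⊕1⊕0⊕0⊕1⊕0⊕0⊕0⊕0 = 0
s16: b16⊕b17⊕b18⊕b19⊕b20⊕b21⊕b22⊕b23⊕b24⊕b25⊕b26⊕b27⊕b28⊕b29⊕b30⊕b31 = 0⊕0⊕0⊕1⊕0⊕0⊕1⊕1⊕1⊕0⊕0⊕1⊕0⊕0⊕0⊕0 = 1
Syndrome (s16...s1) = 10011 → position 19.
Flip bit 19: corrected codeword = 0011110110110000000001110010000
Data bits at positions 3,5,6,7,9,10,11,12,13,14,15,17,18,19,20,21,22,23,24,25,26,27,28,29,30,31: 11101011000000001110010000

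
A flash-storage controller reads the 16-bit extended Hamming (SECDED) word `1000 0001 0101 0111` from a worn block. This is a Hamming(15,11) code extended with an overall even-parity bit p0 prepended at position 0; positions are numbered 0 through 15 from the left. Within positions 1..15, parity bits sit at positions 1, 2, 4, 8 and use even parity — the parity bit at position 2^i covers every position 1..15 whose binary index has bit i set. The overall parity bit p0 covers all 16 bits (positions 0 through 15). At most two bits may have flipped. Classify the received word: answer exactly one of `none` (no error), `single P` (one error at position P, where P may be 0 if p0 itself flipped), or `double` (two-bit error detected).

single 9

s1: b1⊕b3⊕b5⊕b7⊕b9⊕b11⊕b13⊕b15 = 0⊕0⊕0⊕1⊕1⊕1⊕1⊕1 = 1
s2: b2⊕b3⊕b6⊕b7⊕b10⊕b11⊕b14⊕b15 = 0⊕0⊕0⊕1⊕0⊕1⊕1⊕1 = 0
s4: b4⊕b5⊕b6⊕b7⊕b12⊕b13⊕b14⊕b15 = 0⊕0⊕0⊕1⊕0⊕1⊕1⊕1 = 0
s8: b8⊕b9⊕b10⊕b11⊕b12⊕b13⊕b14⊕b15 = 0⊕1⊕0⊕1⊕0⊕1⊕1⊕1 = 1
Syndrome (s8...s1) = 1001 → position 9.
Overall parity (XOR of all 16 bits, including p0): 1⊕0⊕0⊕0⊕0⊕0⊕0⊕1⊕0⊕1⊕0⊕1⊕0⊕1⊕1⊕1 = 1
Overall=1, syndrome position=9 → single-bit error at position 9.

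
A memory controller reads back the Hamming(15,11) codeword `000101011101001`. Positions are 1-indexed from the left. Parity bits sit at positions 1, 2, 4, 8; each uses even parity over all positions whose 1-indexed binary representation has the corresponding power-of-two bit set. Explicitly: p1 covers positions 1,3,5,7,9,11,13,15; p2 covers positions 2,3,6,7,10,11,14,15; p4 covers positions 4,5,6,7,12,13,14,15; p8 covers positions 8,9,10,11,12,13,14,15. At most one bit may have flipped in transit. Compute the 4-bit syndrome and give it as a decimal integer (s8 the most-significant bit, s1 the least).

s1: b1⊕b3⊕b5⊕b7⊕b9⊕b11⊕b13⊕b15 = 0⊕0⊕0⊕0⊕1⊕0⊕0⊕1 = 0
s2: b2⊕b3⊕b6⊕b7⊕b10⊕b11⊕b14⊕b15 = 0⊕0⊕1⊕0⊕1⊕0⊕0⊕1 = 1
s4: b4⊕b5⊕b6⊕b7⊕b12⊕b13⊕b14⊕b15 = 1⊕0⊕1⊕0⊕1⊕0⊕0⊕1 = 0
s8: b8⊕b9⊕b10⊕b11⊕b12⊕b13⊕b14⊕b15 = 1⊕1⊕1⊕0⊕1⊕0⊕0⊕1 = 1
Syndrome (s8...s1) = 1010 → position 10.

10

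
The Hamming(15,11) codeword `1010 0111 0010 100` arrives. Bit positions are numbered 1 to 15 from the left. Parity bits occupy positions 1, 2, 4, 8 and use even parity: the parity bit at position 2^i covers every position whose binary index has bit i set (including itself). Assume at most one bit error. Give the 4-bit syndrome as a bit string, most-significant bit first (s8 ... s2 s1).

1101

s1: b1⊕b3⊕b5⊕b7⊕b9⊕b11⊕b13⊕b15 = 1⊕1⊕0⊕1⊕0⊕1⊕1⊕0 = 1
s2: b2⊕b3⊕b6⊕b7⊕b10⊕b11⊕b14⊕b15 = 0⊕1⊕1⊕1⊕0⊕1⊕0⊕0 = 0
s4: b4⊕b5⊕b6⊕b7⊕b12⊕b13⊕b14⊕b15 = 0⊕0⊕1⊕1⊕0⊕1⊕0⊕0 = 1
s8: b8⊕b9⊕b10⊕b11⊕b12⊕b13⊕b14⊕b15 = 1⊕0⊕0⊕1⊕0⊕1⊕0⊕0 = 1
Syndrome (s8...s1) = 1101 → position 13.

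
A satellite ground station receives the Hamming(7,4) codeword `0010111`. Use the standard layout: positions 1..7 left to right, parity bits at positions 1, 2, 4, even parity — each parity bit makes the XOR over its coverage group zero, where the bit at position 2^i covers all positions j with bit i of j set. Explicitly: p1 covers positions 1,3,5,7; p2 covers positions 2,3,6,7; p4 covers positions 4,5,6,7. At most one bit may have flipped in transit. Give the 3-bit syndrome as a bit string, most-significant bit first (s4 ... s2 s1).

s1: b1⊕b3⊕b5⊕b7 = 0⊕1⊕1⊕1 = 1
s2: b2⊕b3⊕b6⊕b7 = 0⊕1⊕1⊕1 = 1
s4: b4⊕b5⊕b6⊕b7 = 0⊕1⊕1⊕1 = 1
Syndrome (s4...s1) = 111 → position 7.

111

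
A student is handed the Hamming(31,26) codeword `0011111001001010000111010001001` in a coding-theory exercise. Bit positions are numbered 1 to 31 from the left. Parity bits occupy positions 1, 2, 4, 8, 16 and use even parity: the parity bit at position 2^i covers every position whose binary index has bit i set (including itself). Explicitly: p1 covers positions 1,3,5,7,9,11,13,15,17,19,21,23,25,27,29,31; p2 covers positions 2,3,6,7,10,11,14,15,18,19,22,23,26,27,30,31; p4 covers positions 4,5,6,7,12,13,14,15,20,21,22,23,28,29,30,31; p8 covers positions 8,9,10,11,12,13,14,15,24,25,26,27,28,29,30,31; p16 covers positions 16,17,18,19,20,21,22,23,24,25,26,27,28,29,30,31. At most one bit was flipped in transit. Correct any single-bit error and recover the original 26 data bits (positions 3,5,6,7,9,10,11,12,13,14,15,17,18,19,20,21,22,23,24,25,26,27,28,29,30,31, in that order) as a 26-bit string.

s1: b1⊕b3⊕b5⊕b7⊕b9⊕b11⊕b13⊕b15⊕b17⊕b19⊕b21⊕b23⊕b25⊕b27⊕b29⊕b31 = 0⊕1⊕1⊕1⊕0⊕0⊕1⊕1⊕0⊕0⊕1⊕0⊕0⊕0⊕0⊕1 = 1
s2: b2⊕b3⊕b6⊕b7⊕b10⊕b11⊕b14⊕b15⊕b18⊕b19⊕b22⊕b23⊕b26⊕b27⊕b30⊕b31 = 0⊕1⊕1⊕1⊕1⊕0⊕0⊕1⊕0⊕0⊕1⊕0⊕0⊕0⊕0⊕1 = 1
s4: b4⊕b5⊕b6⊕b7⊕b12⊕b13⊕b14⊕b15⊕b20⊕b21⊕b22⊕b23⊕b28⊕b29⊕b30⊕b31 = 1⊕1⊕1⊕1⊕0⊕1⊕0⊕1⊕1⊕1⊕1⊕0⊕1⊕0⊕0⊕1 = 1
s8: b8⊕b9⊕b10⊕b11⊕b12⊕b13⊕b14⊕b15⊕b24⊕b25⊕b26⊕b27⊕b28⊕b29⊕b30⊕b31 = 0⊕0⊕1⊕0⊕0⊕1⊕0⊕1⊕1⊕0⊕0⊕0⊕1⊕0⊕0⊕1 = 0
s16: b16⊕b17⊕b18⊕b19⊕b20⊕b21⊕b22⊕b23⊕b24⊕b25⊕b26⊕b27⊕b28⊕b29⊕b30⊕b31 = 0⊕0⊕0⊕0⊕1⊕1⊕1⊕0⊕1⊕0⊕0⊕0⊕1⊕0⊕0⊕1 = 0
Syndrome (s16...s1) = 00111 → position 7.
Flip bit 7: corrected codeword = 0011110001001010000111010001001
Data bits at positions 3,5,6,7,9,10,11,12,13,14,15,17,18,19,20,21,22,23,24,25,26,27,28,29,30,31: 11100100101000111010001001

11100100101000111010001001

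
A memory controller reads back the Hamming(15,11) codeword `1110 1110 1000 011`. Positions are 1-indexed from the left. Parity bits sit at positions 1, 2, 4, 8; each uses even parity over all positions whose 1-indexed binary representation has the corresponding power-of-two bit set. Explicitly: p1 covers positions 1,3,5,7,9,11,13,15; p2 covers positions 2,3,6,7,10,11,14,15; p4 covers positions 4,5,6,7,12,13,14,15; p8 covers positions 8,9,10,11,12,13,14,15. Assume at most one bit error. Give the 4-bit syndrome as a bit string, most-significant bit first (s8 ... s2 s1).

s1: b1⊕b3⊕b5⊕b7⊕b9⊕b11⊕b13⊕b15 = 1⊕1⊕1⊕1⊕1⊕0⊕0⊕1 = 0
s2: b2⊕b3⊕b6⊕b7⊕b10⊕b11⊕b14⊕b15 = 1⊕1⊕1⊕1⊕0⊕0⊕1⊕1 = 0
s4: b4⊕b5⊕b6⊕b7⊕b12⊕b13⊕b14⊕b15 = 0⊕1⊕1⊕1⊕0⊕0⊕1⊕1 = 1
s8: b8⊕b9⊕b10⊕b11⊕b12⊕b13⊕b14⊕b15 = 0⊕1⊕0⊕0⊕0⊕0⊕1⊕1 = 1
Syndrome (s8...s1) = 1100 → position 12.

1100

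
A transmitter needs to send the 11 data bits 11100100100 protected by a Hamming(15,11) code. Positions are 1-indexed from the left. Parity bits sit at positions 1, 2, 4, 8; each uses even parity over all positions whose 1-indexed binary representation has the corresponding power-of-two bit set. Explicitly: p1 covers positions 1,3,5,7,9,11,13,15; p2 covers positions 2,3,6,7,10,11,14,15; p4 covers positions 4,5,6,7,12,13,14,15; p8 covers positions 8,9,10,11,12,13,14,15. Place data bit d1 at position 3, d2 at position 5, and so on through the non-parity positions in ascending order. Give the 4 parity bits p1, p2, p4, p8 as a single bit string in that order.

1110

Place data bits at non-power-of-two positions: b3=1, b5=1, b6=1, b7=0, b9=0, b10=1, b11=0, b12=0, b13=1, b14=0, b15=0.
p1 = XOR of data positions {3,5,7,9,11,13,15} = 1⊕1⊕0⊕0⊕0⊕1⊕0 = 1
p2 = XOR of data positions {3,6,7,10,11,14,15} = 1⊕1⊕0⊕1⊕0⊕0⊕0 = 1
p4 = XOR of data positions {5,6,7,12,13,14,15} = 1⊕1⊕0⊕0⊕1⊕0⊕0 = 1
p8 = XOR of data positions {9,10,11,12,13,14,15} = 0⊕1⊕0⊕0⊕1⊕0⊕0 = 0
Parity bits p1,p2,p4,p8 = 1110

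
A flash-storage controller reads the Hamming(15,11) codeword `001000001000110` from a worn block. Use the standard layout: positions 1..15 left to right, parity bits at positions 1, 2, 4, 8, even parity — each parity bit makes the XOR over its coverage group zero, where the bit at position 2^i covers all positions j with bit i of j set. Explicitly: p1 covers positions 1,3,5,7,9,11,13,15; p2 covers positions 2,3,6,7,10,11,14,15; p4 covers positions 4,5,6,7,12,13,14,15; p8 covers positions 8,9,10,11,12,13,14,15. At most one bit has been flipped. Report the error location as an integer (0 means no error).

s1: b1⊕b3⊕b5⊕b7⊕b9⊕b11⊕b13⊕b15 = 0⊕1⊕0⊕0⊕1⊕0⊕1⊕0 = 1
s2: b2⊕b3⊕b6⊕b7⊕b10⊕b11⊕b14⊕b15 = 0⊕1⊕0⊕0⊕0⊕0⊕1⊕0 = 0
s4: b4⊕b5⊕b6⊕b7⊕b12⊕b13⊕b14⊕b15 = 0⊕0⊕0⊕0⊕0⊕1⊕1⊕0 = 0
s8: b8⊕b9⊕b10⊕b11⊕b12⊕b13⊕b14⊕b15 = 0⊕1⊕0⊕0⊕0⊕1⊕1⊕0 = 1
Syndrome (s8...s1) = 1001 → position 9.

9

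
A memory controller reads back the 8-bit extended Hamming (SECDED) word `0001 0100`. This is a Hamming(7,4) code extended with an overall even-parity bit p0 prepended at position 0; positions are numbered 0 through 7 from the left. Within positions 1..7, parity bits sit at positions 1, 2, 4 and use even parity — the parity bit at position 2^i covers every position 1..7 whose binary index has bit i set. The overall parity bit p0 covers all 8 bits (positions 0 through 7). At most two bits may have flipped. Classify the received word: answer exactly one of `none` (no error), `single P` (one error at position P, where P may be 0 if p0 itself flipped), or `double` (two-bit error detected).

double

s1: b1⊕b3⊕b5⊕b7 = 0⊕1⊕1⊕0 = 0
s2: b2⊕b3⊕b6⊕b7 = 0⊕1⊕0⊕0 = 1
s4: b4⊕b5⊕b6⊕b7 = 0⊕1⊕0⊕0 = 1
Syndrome (s4...s1) = 110 → position 6.
Overall parity (XOR of all 8 bits, including p0): 0⊕0⊕0⊕1⊕0⊕1⊕0⊕0 = 0
Overall=0, syndrome position=6 → double-bit error detected (uncorrectable).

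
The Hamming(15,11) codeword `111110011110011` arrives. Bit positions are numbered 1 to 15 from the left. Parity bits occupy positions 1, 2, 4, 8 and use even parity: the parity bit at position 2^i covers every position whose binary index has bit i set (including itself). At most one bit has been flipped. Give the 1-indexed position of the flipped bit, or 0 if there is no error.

s1: b1⊕b3⊕b5⊕b7⊕b9⊕b11⊕b13⊕b15 = 1⊕1⊕1⊕0⊕1⊕1⊕0⊕1 = 0
s2: b2⊕b3⊕b6⊕b7⊕b10⊕b11⊕b14⊕b15 = 1⊕1⊕0⊕0⊕1⊕1⊕1⊕1 = 0
s4: b4⊕b5⊕b6⊕b7⊕b12⊕b13⊕b14⊕b15 = 1⊕1⊕0⊕0⊕0⊕0⊕1⊕1 = 0
s8: b8⊕b9⊕b10⊕b11⊕b12⊕b13⊕b14⊕b15 = 1⊕1⊕1⊕1⊕0⊕0⊕1⊕1 = 0
Syndrome (s8...s1) = 0000 → position 0 (no error).

0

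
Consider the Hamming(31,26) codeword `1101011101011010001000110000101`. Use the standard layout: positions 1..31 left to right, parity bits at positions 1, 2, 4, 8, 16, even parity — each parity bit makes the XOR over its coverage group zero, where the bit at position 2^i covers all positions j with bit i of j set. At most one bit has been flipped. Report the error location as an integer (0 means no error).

s1: b1⊕b3⊕b5⊕b7⊕b9⊕b11⊕b13⊕b15⊕b17⊕b19⊕b21⊕b23⊕b25⊕b27⊕b29⊕b31 = 1⊕0⊕0⊕1⊕0⊕0⊕1⊕1⊕0⊕1⊕0⊕1⊕0⊕0⊕1⊕1 = 0
s2: b2⊕b3⊕b6⊕b7⊕b10⊕b11⊕b14⊕b15⊕b18⊕b19⊕b22⊕b23⊕b26⊕b27⊕b30⊕b31 = 1⊕0⊕1⊕1⊕1⊕0⊕0⊕1⊕0⊕1⊕0⊕1⊕0⊕0⊕0⊕1 = 0
s4: b4⊕b5⊕b6⊕b7⊕b12⊕b13⊕b14⊕b15⊕b20⊕b21⊕b22⊕b23⊕b28⊕b29⊕b30⊕b31 = 1⊕0⊕1⊕1⊕1⊕1⊕0⊕1⊕0⊕0⊕0⊕1⊕0⊕1⊕0⊕1 = 1
s8: b8⊕b9⊕b10⊕b11⊕b12⊕b13⊕b14⊕b15⊕b24⊕b25⊕b26⊕b27⊕b28⊕b29⊕b30⊕b31 = 1⊕0⊕1⊕0⊕1⊕1⊕0⊕1⊕1⊕0⊕0⊕0⊕0⊕1⊕0⊕1 = 0
s16: b16⊕b17⊕b18⊕b19⊕b20⊕b21⊕b22⊕b23⊕b24⊕b25⊕b26⊕b27⊕b28⊕b29⊕b30⊕b31 = 0⊕0⊕0⊕1⊕0⊕0⊕0⊕1⊕1⊕0⊕0⊕0⊕0⊕1⊕0⊕1 = 1
Syndrome (s16...s1) = 10100 → position 20.

20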